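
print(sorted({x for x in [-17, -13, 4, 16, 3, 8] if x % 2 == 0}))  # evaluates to [4, 8, 16]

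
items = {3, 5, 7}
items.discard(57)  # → {3, 5, 7}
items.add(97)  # {3, 5, 7, 97}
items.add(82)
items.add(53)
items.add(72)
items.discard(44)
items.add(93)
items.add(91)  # {3, 5, 7, 53, 72, 82, 91, 93, 97}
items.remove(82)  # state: {3, 5, 7, 53, 72, 91, 93, 97}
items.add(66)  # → {3, 5, 7, 53, 66, 72, 91, 93, 97}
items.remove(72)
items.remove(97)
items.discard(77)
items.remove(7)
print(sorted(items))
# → [3, 5, 53, 66, 91, 93]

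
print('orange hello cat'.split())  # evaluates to ['orange', 'hello', 'cat']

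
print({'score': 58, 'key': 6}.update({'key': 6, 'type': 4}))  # None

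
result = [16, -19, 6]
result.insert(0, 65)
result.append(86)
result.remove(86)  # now [65, 16, -19, 6]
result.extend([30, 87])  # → [65, 16, -19, 6, 30, 87]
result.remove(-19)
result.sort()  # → [6, 16, 30, 65, 87]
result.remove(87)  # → [6, 16, 30, 65]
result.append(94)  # [6, 16, 30, 65, 94]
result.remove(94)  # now [6, 16, 30, 65]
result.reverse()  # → [65, 30, 16, 6]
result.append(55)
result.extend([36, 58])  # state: [65, 30, 16, 6, 55, 36, 58]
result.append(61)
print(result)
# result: [65, 30, 16, 6, 55, 36, 58, 61]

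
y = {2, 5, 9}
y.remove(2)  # {5, 9}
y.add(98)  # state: {5, 9, 98}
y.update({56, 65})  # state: {5, 9, 56, 65, 98}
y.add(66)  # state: {5, 9, 56, 65, 66, 98}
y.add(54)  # {5, 9, 54, 56, 65, 66, 98}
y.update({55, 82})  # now {5, 9, 54, 55, 56, 65, 66, 82, 98}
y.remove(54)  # {5, 9, 55, 56, 65, 66, 82, 98}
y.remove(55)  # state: {5, 9, 56, 65, 66, 82, 98}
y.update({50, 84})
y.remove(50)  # {5, 9, 56, 65, 66, 82, 84, 98}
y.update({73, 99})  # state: {5, 9, 56, 65, 66, 73, 82, 84, 98, 99}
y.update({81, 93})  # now {5, 9, 56, 65, 66, 73, 81, 82, 84, 93, 98, 99}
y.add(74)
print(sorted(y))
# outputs [5, 9, 56, 65, 66, 73, 74, 81, 82, 84, 93, 98, 99]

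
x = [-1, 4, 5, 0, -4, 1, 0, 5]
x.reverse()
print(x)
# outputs [5, 0, 1, -4, 0, 5, 4, -1]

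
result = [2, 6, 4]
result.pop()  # 4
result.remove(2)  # [6]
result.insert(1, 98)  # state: [6, 98]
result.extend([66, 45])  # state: [6, 98, 66, 45]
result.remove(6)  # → [98, 66, 45]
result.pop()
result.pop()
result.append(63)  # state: [98, 63]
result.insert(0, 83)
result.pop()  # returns 63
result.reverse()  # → [98, 83]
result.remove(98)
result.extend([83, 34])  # [83, 83, 34]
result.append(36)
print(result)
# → [83, 83, 34, 36]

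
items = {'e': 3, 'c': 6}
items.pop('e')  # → 3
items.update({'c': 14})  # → {'c': 14}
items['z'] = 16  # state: {'c': 14, 'z': 16}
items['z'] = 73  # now {'c': 14, 'z': 73}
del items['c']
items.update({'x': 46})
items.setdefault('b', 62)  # 62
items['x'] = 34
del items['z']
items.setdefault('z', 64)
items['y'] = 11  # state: {'x': 34, 'b': 62, 'z': 64, 'y': 11}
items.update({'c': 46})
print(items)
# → {'x': 34, 'b': 62, 'z': 64, 'y': 11, 'c': 46}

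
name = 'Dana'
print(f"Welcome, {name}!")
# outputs Welcome, Dana!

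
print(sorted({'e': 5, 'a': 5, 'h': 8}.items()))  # [('a', 5), ('e', 5), ('h', 8)]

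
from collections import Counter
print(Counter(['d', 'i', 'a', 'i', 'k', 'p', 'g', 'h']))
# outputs Counter({'i': 2, 'd': 1, 'a': 1, 'k': 1, 'p': 1, 'g': 1, 'h': 1})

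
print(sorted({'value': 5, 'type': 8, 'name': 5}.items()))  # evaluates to [('name', 5), ('type', 8), ('value', 5)]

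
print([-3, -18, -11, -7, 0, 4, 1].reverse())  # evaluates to None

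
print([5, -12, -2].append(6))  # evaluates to None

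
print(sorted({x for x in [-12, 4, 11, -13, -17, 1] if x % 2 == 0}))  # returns [-12, 4]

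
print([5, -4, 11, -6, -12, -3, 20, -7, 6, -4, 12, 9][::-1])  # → [9, 12, -4, 6, -7, 20, -3, -12, -6, 11, -4, 5]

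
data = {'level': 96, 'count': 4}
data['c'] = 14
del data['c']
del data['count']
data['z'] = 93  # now {'level': 96, 'z': 93}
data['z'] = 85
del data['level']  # {'z': 85}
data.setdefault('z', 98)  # 85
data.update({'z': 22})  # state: {'z': 22}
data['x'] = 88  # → {'z': 22, 'x': 88}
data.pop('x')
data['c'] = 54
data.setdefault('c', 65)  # 54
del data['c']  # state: {'z': 22}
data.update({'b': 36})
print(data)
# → {'z': 22, 'b': 36}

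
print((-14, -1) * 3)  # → (-14, -1, -14, -1, -14, -1)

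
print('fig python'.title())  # Fig Python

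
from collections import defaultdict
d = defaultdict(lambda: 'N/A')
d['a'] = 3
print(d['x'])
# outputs N/A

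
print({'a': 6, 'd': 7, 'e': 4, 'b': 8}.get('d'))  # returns 7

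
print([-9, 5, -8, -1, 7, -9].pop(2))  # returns -8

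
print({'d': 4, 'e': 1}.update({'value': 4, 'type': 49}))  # None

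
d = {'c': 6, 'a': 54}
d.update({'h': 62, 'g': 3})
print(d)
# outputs {'c': 6, 'a': 54, 'h': 62, 'g': 3}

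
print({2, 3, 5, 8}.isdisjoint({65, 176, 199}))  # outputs True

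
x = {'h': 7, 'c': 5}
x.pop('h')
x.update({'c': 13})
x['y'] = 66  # {'c': 13, 'y': 66}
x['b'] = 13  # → {'c': 13, 'y': 66, 'b': 13}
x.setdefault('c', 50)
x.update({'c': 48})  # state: {'c': 48, 'y': 66, 'b': 13}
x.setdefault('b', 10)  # 13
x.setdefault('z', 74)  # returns 74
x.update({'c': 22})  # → {'c': 22, 'y': 66, 'b': 13, 'z': 74}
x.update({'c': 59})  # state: {'c': 59, 'y': 66, 'b': 13, 'z': 74}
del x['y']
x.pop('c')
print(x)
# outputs {'b': 13, 'z': 74}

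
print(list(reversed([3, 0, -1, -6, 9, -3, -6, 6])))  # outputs [6, -6, -3, 9, -6, -1, 0, 3]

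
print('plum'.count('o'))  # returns 0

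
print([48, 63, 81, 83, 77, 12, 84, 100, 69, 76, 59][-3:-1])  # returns [69, 76]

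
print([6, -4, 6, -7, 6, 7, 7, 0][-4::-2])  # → [6, 6, 6]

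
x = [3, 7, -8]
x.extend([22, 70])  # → [3, 7, -8, 22, 70]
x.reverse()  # [70, 22, -8, 7, 3]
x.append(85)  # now [70, 22, -8, 7, 3, 85]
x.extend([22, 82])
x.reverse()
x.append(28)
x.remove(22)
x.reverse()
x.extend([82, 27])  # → [28, 70, 22, -8, 7, 3, 85, 82, 82, 27]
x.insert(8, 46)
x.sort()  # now [-8, 3, 7, 22, 27, 28, 46, 70, 82, 82, 85]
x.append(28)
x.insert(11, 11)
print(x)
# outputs [-8, 3, 7, 22, 27, 28, 46, 70, 82, 82, 85, 11, 28]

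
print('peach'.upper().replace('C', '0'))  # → PEA0H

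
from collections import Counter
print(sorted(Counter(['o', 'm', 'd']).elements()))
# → ['d', 'm', 'o']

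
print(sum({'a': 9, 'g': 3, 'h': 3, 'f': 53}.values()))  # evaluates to 68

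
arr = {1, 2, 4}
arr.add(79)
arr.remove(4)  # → {1, 2, 79}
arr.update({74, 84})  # {1, 2, 74, 79, 84}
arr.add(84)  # {1, 2, 74, 79, 84}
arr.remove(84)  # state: {1, 2, 74, 79}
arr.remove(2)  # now {1, 74, 79}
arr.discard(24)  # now {1, 74, 79}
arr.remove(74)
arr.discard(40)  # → {1, 79}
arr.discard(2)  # {1, 79}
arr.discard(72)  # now {1, 79}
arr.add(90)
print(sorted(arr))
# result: [1, 79, 90]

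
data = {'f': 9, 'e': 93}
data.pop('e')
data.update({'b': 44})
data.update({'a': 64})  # {'f': 9, 'b': 44, 'a': 64}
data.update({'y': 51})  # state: {'f': 9, 'b': 44, 'a': 64, 'y': 51}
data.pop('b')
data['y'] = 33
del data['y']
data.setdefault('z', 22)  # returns 22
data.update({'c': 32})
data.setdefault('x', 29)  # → 29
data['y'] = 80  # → {'f': 9, 'a': 64, 'z': 22, 'c': 32, 'x': 29, 'y': 80}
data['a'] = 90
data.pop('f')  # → 9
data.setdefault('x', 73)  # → 29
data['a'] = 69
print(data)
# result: {'a': 69, 'z': 22, 'c': 32, 'x': 29, 'y': 80}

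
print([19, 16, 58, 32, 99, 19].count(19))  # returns 2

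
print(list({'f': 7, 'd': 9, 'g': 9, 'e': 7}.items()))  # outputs [('f', 7), ('d', 9), ('g', 9), ('e', 7)]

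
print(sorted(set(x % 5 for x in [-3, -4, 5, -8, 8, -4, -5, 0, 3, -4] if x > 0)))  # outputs [0, 3]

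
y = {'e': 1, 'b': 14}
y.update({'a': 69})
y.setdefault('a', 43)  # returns 69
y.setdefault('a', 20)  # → 69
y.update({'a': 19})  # {'e': 1, 'b': 14, 'a': 19}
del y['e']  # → {'b': 14, 'a': 19}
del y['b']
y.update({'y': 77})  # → {'a': 19, 'y': 77}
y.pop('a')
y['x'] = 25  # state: {'y': 77, 'x': 25}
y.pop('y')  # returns 77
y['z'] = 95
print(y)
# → {'x': 25, 'z': 95}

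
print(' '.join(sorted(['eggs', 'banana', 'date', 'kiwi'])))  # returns banana date eggs kiwi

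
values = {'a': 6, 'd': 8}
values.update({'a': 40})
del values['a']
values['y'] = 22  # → {'d': 8, 'y': 22}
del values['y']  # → {'d': 8}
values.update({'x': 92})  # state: {'d': 8, 'x': 92}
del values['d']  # {'x': 92}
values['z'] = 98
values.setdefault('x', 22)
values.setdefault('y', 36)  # 36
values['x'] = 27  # {'x': 27, 'z': 98, 'y': 36}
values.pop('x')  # 27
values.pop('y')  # 36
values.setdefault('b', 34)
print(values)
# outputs {'z': 98, 'b': 34}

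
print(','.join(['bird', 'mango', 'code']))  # bird,mango,code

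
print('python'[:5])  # pytho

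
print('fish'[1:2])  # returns i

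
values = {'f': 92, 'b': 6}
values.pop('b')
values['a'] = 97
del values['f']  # {'a': 97}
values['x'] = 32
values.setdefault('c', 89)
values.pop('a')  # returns 97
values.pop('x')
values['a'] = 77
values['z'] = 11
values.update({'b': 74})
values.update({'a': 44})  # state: {'c': 89, 'a': 44, 'z': 11, 'b': 74}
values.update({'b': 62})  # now {'c': 89, 'a': 44, 'z': 11, 'b': 62}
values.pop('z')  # 11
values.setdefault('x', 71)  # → 71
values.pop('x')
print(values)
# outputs {'c': 89, 'a': 44, 'b': 62}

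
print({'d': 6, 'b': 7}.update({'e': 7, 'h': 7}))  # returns None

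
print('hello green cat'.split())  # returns ['hello', 'green', 'cat']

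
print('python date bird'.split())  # ['python', 'date', 'bird']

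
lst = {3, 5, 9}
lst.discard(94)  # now {3, 5, 9}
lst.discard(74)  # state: {3, 5, 9}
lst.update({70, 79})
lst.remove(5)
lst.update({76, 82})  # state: {3, 9, 70, 76, 79, 82}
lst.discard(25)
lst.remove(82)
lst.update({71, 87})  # {3, 9, 70, 71, 76, 79, 87}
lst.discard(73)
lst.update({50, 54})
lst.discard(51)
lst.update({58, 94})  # {3, 9, 50, 54, 58, 70, 71, 76, 79, 87, 94}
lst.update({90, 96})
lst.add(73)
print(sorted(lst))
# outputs [3, 9, 50, 54, 58, 70, 71, 73, 76, 79, 87, 90, 94, 96]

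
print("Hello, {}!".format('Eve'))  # Hello, Eve!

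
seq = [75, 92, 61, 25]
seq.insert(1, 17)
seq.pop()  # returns 25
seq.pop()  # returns 61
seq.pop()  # 92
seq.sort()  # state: [17, 75]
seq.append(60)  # [17, 75, 60]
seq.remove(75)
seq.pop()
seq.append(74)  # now [17, 74]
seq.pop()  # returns 74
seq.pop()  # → 17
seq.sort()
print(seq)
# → []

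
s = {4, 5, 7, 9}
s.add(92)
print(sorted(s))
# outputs [4, 5, 7, 9, 92]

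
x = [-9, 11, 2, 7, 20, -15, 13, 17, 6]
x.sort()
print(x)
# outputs [-15, -9, 2, 6, 7, 11, 13, 17, 20]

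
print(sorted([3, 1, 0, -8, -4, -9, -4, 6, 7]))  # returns [-9, -8, -4, -4, 0, 1, 3, 6, 7]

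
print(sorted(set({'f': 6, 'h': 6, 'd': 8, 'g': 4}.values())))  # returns [4, 6, 8]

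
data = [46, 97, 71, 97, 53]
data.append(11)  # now [46, 97, 71, 97, 53, 11]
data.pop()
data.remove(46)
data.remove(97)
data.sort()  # [53, 71, 97]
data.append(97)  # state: [53, 71, 97, 97]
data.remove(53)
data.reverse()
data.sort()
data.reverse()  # [97, 97, 71]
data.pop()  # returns 71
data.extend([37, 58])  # [97, 97, 37, 58]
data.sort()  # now [37, 58, 97, 97]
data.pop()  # 97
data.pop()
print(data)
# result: [37, 58]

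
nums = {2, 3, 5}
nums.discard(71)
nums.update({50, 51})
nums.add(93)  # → {2, 3, 5, 50, 51, 93}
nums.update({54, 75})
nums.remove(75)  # {2, 3, 5, 50, 51, 54, 93}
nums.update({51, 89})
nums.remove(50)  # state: {2, 3, 5, 51, 54, 89, 93}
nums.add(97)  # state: {2, 3, 5, 51, 54, 89, 93, 97}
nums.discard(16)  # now {2, 3, 5, 51, 54, 89, 93, 97}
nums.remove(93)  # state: {2, 3, 5, 51, 54, 89, 97}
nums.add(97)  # {2, 3, 5, 51, 54, 89, 97}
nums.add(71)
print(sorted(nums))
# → [2, 3, 5, 51, 54, 71, 89, 97]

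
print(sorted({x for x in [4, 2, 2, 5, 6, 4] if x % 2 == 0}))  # [2, 4, 6]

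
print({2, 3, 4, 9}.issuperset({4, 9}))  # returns True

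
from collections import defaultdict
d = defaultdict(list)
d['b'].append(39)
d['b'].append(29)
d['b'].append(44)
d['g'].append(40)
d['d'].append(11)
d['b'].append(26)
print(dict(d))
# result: {'b': [39, 29, 44, 26], 'g': [40], 'd': [11]}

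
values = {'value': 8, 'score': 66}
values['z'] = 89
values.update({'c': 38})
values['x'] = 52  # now {'value': 8, 'score': 66, 'z': 89, 'c': 38, 'x': 52}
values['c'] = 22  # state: {'value': 8, 'score': 66, 'z': 89, 'c': 22, 'x': 52}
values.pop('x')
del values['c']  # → {'value': 8, 'score': 66, 'z': 89}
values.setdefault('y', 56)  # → 56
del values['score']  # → {'value': 8, 'z': 89, 'y': 56}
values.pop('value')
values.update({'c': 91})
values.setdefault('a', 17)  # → 17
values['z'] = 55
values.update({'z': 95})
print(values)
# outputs {'z': 95, 'y': 56, 'c': 91, 'a': 17}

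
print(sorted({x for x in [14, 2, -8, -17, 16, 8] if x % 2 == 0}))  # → [-8, 2, 8, 14, 16]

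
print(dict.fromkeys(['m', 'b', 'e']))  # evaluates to {'m': None, 'b': None, 'e': None}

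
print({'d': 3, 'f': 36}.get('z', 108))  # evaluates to 108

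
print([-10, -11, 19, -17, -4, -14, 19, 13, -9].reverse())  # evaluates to None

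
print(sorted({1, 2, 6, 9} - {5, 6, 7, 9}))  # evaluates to [1, 2]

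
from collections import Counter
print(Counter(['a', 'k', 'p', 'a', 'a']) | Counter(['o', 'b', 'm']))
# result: Counter({'a': 3, 'k': 1, 'p': 1, 'o': 1, 'b': 1, 'm': 1})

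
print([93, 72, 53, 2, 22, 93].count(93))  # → 2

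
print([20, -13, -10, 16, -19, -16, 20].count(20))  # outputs 2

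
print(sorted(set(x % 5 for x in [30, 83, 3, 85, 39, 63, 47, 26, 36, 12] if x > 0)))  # [0, 1, 2, 3, 4]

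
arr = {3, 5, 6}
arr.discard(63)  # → {3, 5, 6}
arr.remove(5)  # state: {3, 6}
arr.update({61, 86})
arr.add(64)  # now {3, 6, 61, 64, 86}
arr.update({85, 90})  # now {3, 6, 61, 64, 85, 86, 90}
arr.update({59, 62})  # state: {3, 6, 59, 61, 62, 64, 85, 86, 90}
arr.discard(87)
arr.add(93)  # {3, 6, 59, 61, 62, 64, 85, 86, 90, 93}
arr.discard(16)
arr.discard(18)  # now {3, 6, 59, 61, 62, 64, 85, 86, 90, 93}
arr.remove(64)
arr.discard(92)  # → {3, 6, 59, 61, 62, 85, 86, 90, 93}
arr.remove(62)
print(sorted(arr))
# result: [3, 6, 59, 61, 85, 86, 90, 93]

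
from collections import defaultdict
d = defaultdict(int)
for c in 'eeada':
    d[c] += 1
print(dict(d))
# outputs {'e': 2, 'a': 2, 'd': 1}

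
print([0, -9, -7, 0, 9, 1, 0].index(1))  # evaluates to 5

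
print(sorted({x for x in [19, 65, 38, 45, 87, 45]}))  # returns [19, 38, 45, 65, 87]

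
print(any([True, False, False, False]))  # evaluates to True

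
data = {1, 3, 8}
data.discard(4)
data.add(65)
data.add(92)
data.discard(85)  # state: {1, 3, 8, 65, 92}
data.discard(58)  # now {1, 3, 8, 65, 92}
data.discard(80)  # {1, 3, 8, 65, 92}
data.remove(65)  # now {1, 3, 8, 92}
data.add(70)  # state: {1, 3, 8, 70, 92}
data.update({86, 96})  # {1, 3, 8, 70, 86, 92, 96}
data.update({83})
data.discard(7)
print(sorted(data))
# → [1, 3, 8, 70, 83, 86, 92, 96]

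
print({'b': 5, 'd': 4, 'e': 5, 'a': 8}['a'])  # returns 8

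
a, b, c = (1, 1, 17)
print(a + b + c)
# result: 19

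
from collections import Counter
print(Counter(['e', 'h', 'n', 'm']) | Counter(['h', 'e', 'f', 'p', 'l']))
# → Counter({'e': 1, 'h': 1, 'n': 1, 'm': 1, 'f': 1, 'p': 1, 'l': 1})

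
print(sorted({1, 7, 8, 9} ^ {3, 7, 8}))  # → [1, 3, 9]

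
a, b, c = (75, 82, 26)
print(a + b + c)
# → 183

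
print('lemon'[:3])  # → lem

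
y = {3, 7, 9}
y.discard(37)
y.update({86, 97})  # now {3, 7, 9, 86, 97}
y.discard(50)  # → {3, 7, 9, 86, 97}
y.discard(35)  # {3, 7, 9, 86, 97}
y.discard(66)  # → {3, 7, 9, 86, 97}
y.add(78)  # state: {3, 7, 9, 78, 86, 97}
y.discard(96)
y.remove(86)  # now {3, 7, 9, 78, 97}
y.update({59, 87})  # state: {3, 7, 9, 59, 78, 87, 97}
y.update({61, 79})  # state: {3, 7, 9, 59, 61, 78, 79, 87, 97}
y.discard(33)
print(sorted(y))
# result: [3, 7, 9, 59, 61, 78, 79, 87, 97]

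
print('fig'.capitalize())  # Fig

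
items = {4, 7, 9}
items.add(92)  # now {4, 7, 9, 92}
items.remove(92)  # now {4, 7, 9}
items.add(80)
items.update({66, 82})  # {4, 7, 9, 66, 80, 82}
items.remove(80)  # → {4, 7, 9, 66, 82}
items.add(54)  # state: {4, 7, 9, 54, 66, 82}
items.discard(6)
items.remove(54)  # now {4, 7, 9, 66, 82}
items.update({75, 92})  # {4, 7, 9, 66, 75, 82, 92}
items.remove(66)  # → {4, 7, 9, 75, 82, 92}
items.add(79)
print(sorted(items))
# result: [4, 7, 9, 75, 79, 82, 92]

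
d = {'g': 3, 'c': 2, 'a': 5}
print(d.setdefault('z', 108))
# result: 108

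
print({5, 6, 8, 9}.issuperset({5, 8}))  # True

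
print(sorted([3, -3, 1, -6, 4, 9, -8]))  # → [-8, -6, -3, 1, 3, 4, 9]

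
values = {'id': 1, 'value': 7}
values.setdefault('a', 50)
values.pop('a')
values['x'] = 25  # {'id': 1, 'value': 7, 'x': 25}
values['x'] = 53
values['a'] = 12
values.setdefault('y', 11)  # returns 11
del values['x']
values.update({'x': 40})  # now {'id': 1, 'value': 7, 'a': 12, 'y': 11, 'x': 40}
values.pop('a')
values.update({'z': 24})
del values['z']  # {'id': 1, 'value': 7, 'y': 11, 'x': 40}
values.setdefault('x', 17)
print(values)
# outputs {'id': 1, 'value': 7, 'y': 11, 'x': 40}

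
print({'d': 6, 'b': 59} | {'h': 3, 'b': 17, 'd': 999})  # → {'d': 999, 'b': 17, 'h': 3}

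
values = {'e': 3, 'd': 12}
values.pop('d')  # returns 12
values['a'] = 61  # {'e': 3, 'a': 61}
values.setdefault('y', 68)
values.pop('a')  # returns 61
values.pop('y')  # 68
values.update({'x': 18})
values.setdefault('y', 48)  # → 48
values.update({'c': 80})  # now {'e': 3, 'x': 18, 'y': 48, 'c': 80}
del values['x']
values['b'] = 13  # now {'e': 3, 'y': 48, 'c': 80, 'b': 13}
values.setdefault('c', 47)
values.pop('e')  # 3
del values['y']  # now {'c': 80, 'b': 13}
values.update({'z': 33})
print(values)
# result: {'c': 80, 'b': 13, 'z': 33}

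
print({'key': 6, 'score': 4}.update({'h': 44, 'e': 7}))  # None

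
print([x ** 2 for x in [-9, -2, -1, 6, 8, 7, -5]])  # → [81, 4, 1, 36, 64, 49, 25]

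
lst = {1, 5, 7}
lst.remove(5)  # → {1, 7}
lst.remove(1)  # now {7}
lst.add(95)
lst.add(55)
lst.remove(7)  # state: {55, 95}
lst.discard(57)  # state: {55, 95}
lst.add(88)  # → {55, 88, 95}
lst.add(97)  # {55, 88, 95, 97}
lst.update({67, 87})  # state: {55, 67, 87, 88, 95, 97}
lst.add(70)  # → {55, 67, 70, 87, 88, 95, 97}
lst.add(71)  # {55, 67, 70, 71, 87, 88, 95, 97}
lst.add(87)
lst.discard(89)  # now {55, 67, 70, 71, 87, 88, 95, 97}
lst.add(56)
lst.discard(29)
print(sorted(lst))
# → [55, 56, 67, 70, 71, 87, 88, 95, 97]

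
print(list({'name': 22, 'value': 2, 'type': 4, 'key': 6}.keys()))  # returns ['name', 'value', 'type', 'key']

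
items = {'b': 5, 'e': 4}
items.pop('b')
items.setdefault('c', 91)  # 91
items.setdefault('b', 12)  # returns 12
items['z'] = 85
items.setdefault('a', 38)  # 38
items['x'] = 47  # {'e': 4, 'c': 91, 'b': 12, 'z': 85, 'a': 38, 'x': 47}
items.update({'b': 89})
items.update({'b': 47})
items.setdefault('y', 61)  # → 61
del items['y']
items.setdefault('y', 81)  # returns 81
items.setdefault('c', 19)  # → 91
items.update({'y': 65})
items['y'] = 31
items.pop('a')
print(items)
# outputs {'e': 4, 'c': 91, 'b': 47, 'z': 85, 'x': 47, 'y': 31}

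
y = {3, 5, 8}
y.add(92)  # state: {3, 5, 8, 92}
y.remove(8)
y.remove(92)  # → {3, 5}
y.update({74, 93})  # {3, 5, 74, 93}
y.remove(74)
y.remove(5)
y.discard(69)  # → {3, 93}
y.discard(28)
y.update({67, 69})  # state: {3, 67, 69, 93}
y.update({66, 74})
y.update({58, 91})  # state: {3, 58, 66, 67, 69, 74, 91, 93}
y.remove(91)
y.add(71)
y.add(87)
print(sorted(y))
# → [3, 58, 66, 67, 69, 71, 74, 87, 93]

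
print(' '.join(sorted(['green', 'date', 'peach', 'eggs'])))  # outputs date eggs green peach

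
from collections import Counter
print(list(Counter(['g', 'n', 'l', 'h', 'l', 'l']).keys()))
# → ['g', 'n', 'l', 'h']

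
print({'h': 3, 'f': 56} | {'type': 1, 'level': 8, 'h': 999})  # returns {'h': 999, 'f': 56, 'type': 1, 'level': 8}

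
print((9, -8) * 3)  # (9, -8, 9, -8, 9, -8)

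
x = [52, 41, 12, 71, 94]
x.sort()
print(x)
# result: [12, 41, 52, 71, 94]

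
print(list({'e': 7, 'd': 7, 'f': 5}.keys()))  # ['e', 'd', 'f']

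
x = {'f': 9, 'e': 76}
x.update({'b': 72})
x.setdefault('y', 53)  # 53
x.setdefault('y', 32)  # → 53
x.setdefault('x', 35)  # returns 35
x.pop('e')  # 76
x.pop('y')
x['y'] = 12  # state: {'f': 9, 'b': 72, 'x': 35, 'y': 12}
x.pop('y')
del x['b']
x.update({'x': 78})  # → {'f': 9, 'x': 78}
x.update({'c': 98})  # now {'f': 9, 'x': 78, 'c': 98}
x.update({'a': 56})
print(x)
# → {'f': 9, 'x': 78, 'c': 98, 'a': 56}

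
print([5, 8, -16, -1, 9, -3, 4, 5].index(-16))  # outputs 2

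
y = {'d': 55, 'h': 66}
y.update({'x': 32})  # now {'d': 55, 'h': 66, 'x': 32}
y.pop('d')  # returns 55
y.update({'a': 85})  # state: {'h': 66, 'x': 32, 'a': 85}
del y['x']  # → {'h': 66, 'a': 85}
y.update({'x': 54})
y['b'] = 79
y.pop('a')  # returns 85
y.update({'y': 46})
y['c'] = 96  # {'h': 66, 'x': 54, 'b': 79, 'y': 46, 'c': 96}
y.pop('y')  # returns 46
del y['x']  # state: {'h': 66, 'b': 79, 'c': 96}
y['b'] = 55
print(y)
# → {'h': 66, 'b': 55, 'c': 96}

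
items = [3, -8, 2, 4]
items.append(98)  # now [3, -8, 2, 4, 98]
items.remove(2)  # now [3, -8, 4, 98]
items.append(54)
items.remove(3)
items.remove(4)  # [-8, 98, 54]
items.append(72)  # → [-8, 98, 54, 72]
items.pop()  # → 72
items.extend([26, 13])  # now [-8, 98, 54, 26, 13]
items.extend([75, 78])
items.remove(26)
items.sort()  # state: [-8, 13, 54, 75, 78, 98]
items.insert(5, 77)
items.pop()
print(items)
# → [-8, 13, 54, 75, 78, 77]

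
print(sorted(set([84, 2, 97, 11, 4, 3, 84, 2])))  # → [2, 3, 4, 11, 84, 97]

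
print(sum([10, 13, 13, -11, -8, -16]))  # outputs 1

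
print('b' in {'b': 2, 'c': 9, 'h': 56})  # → True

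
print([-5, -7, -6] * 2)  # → [-5, -7, -6, -5, -7, -6]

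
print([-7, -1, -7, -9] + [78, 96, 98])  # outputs [-7, -1, -7, -9, 78, 96, 98]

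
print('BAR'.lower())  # bar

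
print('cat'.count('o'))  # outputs 0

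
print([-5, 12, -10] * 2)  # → [-5, 12, -10, -5, 12, -10]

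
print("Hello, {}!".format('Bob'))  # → Hello, Bob!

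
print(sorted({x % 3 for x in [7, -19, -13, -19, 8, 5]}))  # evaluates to [1, 2]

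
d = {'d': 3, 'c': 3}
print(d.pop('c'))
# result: 3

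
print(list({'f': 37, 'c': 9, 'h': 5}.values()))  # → [37, 9, 5]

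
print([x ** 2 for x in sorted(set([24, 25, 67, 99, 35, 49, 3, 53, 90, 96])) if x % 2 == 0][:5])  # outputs [576, 8100, 9216]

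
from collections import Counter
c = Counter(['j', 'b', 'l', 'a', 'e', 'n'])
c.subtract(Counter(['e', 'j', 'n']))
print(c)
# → Counter({'b': 1, 'l': 1, 'a': 1, 'j': 0, 'e': 0, 'n': 0})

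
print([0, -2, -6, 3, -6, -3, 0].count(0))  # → 2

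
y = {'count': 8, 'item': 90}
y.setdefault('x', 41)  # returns 41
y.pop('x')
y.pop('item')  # 90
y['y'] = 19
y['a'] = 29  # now {'count': 8, 'y': 19, 'a': 29}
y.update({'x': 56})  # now {'count': 8, 'y': 19, 'a': 29, 'x': 56}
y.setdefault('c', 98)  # 98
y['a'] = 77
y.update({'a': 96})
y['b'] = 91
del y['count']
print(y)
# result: {'y': 19, 'a': 96, 'x': 56, 'c': 98, 'b': 91}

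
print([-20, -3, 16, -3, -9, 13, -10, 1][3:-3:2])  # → [-3]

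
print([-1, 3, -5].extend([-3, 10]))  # None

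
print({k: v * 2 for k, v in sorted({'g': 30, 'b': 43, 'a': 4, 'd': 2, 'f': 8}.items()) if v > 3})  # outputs {'a': 8, 'b': 86, 'f': 16, 'g': 60}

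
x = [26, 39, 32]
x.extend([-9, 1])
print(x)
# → [26, 39, 32, -9, 1]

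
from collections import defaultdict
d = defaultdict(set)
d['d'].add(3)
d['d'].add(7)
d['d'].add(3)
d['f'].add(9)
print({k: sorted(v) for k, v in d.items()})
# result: {'d': [3, 7], 'f': [9]}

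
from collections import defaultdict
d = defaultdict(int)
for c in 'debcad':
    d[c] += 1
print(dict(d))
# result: {'d': 2, 'e': 1, 'b': 1, 'c': 1, 'a': 1}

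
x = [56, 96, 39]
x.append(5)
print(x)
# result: [56, 96, 39, 5]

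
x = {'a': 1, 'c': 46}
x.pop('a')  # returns 1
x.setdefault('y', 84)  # 84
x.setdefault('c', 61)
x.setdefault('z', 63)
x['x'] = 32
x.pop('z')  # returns 63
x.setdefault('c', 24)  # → 46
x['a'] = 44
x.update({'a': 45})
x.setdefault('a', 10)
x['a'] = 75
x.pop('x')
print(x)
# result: {'c': 46, 'y': 84, 'a': 75}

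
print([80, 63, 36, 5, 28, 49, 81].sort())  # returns None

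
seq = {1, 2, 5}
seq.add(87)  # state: {1, 2, 5, 87}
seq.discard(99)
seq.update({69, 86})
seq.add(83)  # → {1, 2, 5, 69, 83, 86, 87}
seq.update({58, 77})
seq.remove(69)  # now {1, 2, 5, 58, 77, 83, 86, 87}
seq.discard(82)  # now {1, 2, 5, 58, 77, 83, 86, 87}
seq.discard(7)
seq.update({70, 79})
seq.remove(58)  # {1, 2, 5, 70, 77, 79, 83, 86, 87}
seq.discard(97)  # {1, 2, 5, 70, 77, 79, 83, 86, 87}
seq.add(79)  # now {1, 2, 5, 70, 77, 79, 83, 86, 87}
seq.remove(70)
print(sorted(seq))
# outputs [1, 2, 5, 77, 79, 83, 86, 87]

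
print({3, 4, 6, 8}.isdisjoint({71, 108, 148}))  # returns True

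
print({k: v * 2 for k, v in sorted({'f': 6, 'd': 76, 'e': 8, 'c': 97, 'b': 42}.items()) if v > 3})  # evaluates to {'b': 84, 'c': 194, 'd': 152, 'e': 16, 'f': 12}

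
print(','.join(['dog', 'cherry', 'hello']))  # dog,cherry,hello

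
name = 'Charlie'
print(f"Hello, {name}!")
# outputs Hello, Charlie!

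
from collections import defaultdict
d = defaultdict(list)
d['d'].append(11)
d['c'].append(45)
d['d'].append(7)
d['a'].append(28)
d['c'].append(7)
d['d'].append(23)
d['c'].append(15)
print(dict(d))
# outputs {'d': [11, 7, 23], 'c': [45, 7, 15], 'a': [28]}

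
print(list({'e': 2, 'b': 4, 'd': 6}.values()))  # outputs [2, 4, 6]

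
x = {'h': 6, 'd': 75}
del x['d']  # {'h': 6}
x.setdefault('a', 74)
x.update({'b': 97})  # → {'h': 6, 'a': 74, 'b': 97}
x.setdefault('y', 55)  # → 55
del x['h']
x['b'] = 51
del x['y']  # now {'a': 74, 'b': 51}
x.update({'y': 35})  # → {'a': 74, 'b': 51, 'y': 35}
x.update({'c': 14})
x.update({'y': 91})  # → {'a': 74, 'b': 51, 'y': 91, 'c': 14}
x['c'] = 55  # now {'a': 74, 'b': 51, 'y': 91, 'c': 55}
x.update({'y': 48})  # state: {'a': 74, 'b': 51, 'y': 48, 'c': 55}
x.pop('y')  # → 48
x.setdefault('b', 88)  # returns 51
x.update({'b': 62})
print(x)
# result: {'a': 74, 'b': 62, 'c': 55}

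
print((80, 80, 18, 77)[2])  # 18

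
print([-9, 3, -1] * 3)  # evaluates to [-9, 3, -1, -9, 3, -1, -9, 3, -1]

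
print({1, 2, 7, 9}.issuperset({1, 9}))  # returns True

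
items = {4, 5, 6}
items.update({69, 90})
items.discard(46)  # {4, 5, 6, 69, 90}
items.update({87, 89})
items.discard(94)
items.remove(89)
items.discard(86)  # {4, 5, 6, 69, 87, 90}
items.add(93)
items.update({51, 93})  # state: {4, 5, 6, 51, 69, 87, 90, 93}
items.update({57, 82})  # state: {4, 5, 6, 51, 57, 69, 82, 87, 90, 93}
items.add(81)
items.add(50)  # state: {4, 5, 6, 50, 51, 57, 69, 81, 82, 87, 90, 93}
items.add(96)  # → {4, 5, 6, 50, 51, 57, 69, 81, 82, 87, 90, 93, 96}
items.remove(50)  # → {4, 5, 6, 51, 57, 69, 81, 82, 87, 90, 93, 96}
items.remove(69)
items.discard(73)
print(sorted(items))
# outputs [4, 5, 6, 51, 57, 81, 82, 87, 90, 93, 96]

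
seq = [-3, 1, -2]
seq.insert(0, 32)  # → [32, -3, 1, -2]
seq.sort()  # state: [-3, -2, 1, 32]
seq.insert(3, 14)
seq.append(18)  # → [-3, -2, 1, 14, 32, 18]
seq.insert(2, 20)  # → [-3, -2, 20, 1, 14, 32, 18]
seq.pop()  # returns 18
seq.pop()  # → 32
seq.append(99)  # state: [-3, -2, 20, 1, 14, 99]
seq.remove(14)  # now [-3, -2, 20, 1, 99]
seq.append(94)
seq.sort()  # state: [-3, -2, 1, 20, 94, 99]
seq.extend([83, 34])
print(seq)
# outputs [-3, -2, 1, 20, 94, 99, 83, 34]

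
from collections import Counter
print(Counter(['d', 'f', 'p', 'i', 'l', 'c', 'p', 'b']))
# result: Counter({'p': 2, 'd': 1, 'f': 1, 'i': 1, 'l': 1, 'c': 1, 'b': 1})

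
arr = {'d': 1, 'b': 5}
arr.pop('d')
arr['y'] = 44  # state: {'b': 5, 'y': 44}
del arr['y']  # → {'b': 5}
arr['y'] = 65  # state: {'b': 5, 'y': 65}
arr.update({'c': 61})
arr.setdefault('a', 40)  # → 40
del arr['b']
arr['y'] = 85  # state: {'y': 85, 'c': 61, 'a': 40}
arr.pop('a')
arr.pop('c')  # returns 61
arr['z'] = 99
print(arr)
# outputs {'y': 85, 'z': 99}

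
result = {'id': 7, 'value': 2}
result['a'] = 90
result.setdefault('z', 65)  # 65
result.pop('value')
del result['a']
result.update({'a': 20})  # {'id': 7, 'z': 65, 'a': 20}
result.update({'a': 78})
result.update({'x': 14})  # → {'id': 7, 'z': 65, 'a': 78, 'x': 14}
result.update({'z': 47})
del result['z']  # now {'id': 7, 'a': 78, 'x': 14}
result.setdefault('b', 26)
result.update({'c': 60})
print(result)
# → {'id': 7, 'a': 78, 'x': 14, 'b': 26, 'c': 60}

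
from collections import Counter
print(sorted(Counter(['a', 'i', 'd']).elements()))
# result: ['a', 'd', 'i']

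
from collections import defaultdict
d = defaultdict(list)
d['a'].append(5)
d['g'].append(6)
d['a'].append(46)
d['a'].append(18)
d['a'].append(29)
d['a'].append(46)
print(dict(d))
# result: {'a': [5, 46, 18, 29, 46], 'g': [6]}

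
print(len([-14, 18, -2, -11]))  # 4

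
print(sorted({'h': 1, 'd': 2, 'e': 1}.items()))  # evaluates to [('d', 2), ('e', 1), ('h', 1)]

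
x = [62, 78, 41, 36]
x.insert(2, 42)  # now [62, 78, 42, 41, 36]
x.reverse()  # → [36, 41, 42, 78, 62]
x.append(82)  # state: [36, 41, 42, 78, 62, 82]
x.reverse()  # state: [82, 62, 78, 42, 41, 36]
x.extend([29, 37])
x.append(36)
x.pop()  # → 36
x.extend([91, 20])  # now [82, 62, 78, 42, 41, 36, 29, 37, 91, 20]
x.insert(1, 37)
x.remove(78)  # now [82, 37, 62, 42, 41, 36, 29, 37, 91, 20]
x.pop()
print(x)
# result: [82, 37, 62, 42, 41, 36, 29, 37, 91]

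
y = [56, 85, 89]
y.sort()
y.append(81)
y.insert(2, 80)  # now [56, 85, 80, 89, 81]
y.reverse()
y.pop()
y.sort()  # [80, 81, 85, 89]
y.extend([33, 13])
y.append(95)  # [80, 81, 85, 89, 33, 13, 95]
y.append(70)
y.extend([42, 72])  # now [80, 81, 85, 89, 33, 13, 95, 70, 42, 72]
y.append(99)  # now [80, 81, 85, 89, 33, 13, 95, 70, 42, 72, 99]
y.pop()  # 99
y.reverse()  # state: [72, 42, 70, 95, 13, 33, 89, 85, 81, 80]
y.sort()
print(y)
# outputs [13, 33, 42, 70, 72, 80, 81, 85, 89, 95]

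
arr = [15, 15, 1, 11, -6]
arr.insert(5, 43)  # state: [15, 15, 1, 11, -6, 43]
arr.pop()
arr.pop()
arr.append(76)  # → [15, 15, 1, 11, 76]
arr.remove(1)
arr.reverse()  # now [76, 11, 15, 15]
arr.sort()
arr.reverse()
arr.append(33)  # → [76, 15, 15, 11, 33]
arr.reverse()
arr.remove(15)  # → [33, 11, 15, 76]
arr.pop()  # 76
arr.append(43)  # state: [33, 11, 15, 43]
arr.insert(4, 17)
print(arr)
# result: [33, 11, 15, 43, 17]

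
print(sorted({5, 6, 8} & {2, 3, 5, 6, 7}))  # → [5, 6]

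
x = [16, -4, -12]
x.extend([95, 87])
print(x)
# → [16, -4, -12, 95, 87]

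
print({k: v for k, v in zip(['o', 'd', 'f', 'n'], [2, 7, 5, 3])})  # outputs {'o': 2, 'd': 7, 'f': 5, 'n': 3}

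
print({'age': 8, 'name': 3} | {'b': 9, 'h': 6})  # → {'age': 8, 'name': 3, 'b': 9, 'h': 6}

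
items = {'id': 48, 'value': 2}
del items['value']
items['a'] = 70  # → {'id': 48, 'a': 70}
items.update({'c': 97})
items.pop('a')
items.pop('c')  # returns 97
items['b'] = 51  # {'id': 48, 'b': 51}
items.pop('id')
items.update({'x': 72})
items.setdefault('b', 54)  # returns 51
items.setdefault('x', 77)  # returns 72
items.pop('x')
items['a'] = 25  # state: {'b': 51, 'a': 25}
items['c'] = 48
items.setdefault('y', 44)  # 44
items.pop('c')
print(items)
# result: {'b': 51, 'a': 25, 'y': 44}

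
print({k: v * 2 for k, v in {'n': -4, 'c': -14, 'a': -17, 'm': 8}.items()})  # {'n': -8, 'c': -28, 'a': -34, 'm': 16}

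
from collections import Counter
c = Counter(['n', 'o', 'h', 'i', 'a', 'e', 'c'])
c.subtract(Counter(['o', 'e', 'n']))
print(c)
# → Counter({'h': 1, 'i': 1, 'a': 1, 'c': 1, 'n': 0, 'o': 0, 'e': 0})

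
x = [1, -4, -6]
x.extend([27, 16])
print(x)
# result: [1, -4, -6, 27, 16]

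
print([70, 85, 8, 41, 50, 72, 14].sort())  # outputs None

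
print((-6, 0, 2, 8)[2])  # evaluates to 2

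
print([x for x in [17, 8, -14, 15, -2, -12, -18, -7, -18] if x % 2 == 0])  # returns [8, -14, -2, -12, -18, -18]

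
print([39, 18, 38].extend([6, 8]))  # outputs None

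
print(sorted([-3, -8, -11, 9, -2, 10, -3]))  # [-11, -8, -3, -3, -2, 9, 10]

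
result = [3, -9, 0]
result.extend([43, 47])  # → [3, -9, 0, 43, 47]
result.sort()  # [-9, 0, 3, 43, 47]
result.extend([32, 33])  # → [-9, 0, 3, 43, 47, 32, 33]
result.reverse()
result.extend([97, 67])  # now [33, 32, 47, 43, 3, 0, -9, 97, 67]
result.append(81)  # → [33, 32, 47, 43, 3, 0, -9, 97, 67, 81]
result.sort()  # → [-9, 0, 3, 32, 33, 43, 47, 67, 81, 97]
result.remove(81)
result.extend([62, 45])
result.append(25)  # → [-9, 0, 3, 32, 33, 43, 47, 67, 97, 62, 45, 25]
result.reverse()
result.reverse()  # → [-9, 0, 3, 32, 33, 43, 47, 67, 97, 62, 45, 25]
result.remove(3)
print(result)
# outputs [-9, 0, 32, 33, 43, 47, 67, 97, 62, 45, 25]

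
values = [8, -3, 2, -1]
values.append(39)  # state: [8, -3, 2, -1, 39]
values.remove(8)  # [-3, 2, -1, 39]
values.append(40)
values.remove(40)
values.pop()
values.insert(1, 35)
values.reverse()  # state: [-1, 2, 35, -3]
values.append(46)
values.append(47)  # [-1, 2, 35, -3, 46, 47]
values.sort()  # [-3, -1, 2, 35, 46, 47]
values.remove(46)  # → [-3, -1, 2, 35, 47]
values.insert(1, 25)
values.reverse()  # [47, 35, 2, -1, 25, -3]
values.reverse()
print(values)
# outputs [-3, 25, -1, 2, 35, 47]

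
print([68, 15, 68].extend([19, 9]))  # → None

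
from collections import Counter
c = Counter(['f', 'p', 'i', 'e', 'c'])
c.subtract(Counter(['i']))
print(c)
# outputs Counter({'f': 1, 'p': 1, 'e': 1, 'c': 1, 'i': 0})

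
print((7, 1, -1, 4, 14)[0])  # 7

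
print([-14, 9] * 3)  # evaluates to [-14, 9, -14, 9, -14, 9]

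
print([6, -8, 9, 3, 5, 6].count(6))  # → 2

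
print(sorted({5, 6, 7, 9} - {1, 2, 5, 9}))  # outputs [6, 7]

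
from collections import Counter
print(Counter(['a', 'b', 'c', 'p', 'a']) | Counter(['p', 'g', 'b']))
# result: Counter({'a': 2, 'b': 1, 'c': 1, 'p': 1, 'g': 1})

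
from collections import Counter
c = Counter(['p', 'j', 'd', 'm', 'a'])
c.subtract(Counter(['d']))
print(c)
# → Counter({'p': 1, 'j': 1, 'm': 1, 'a': 1, 'd': 0})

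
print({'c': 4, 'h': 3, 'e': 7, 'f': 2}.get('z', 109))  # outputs 109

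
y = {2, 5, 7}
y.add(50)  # {2, 5, 7, 50}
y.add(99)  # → {2, 5, 7, 50, 99}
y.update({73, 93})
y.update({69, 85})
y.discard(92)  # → {2, 5, 7, 50, 69, 73, 85, 93, 99}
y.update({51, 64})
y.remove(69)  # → {2, 5, 7, 50, 51, 64, 73, 85, 93, 99}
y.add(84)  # {2, 5, 7, 50, 51, 64, 73, 84, 85, 93, 99}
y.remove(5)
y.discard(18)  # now {2, 7, 50, 51, 64, 73, 84, 85, 93, 99}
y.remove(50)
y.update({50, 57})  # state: {2, 7, 50, 51, 57, 64, 73, 84, 85, 93, 99}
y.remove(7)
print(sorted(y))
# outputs [2, 50, 51, 57, 64, 73, 84, 85, 93, 99]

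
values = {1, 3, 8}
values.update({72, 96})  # {1, 3, 8, 72, 96}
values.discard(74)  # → {1, 3, 8, 72, 96}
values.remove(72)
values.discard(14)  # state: {1, 3, 8, 96}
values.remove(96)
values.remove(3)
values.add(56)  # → {1, 8, 56}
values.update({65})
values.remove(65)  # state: {1, 8, 56}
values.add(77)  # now {1, 8, 56, 77}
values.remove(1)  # {8, 56, 77}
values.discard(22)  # {8, 56, 77}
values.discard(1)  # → {8, 56, 77}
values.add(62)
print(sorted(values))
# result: [8, 56, 62, 77]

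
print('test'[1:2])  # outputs e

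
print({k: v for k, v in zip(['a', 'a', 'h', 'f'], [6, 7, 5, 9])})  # {'a': 7, 'h': 5, 'f': 9}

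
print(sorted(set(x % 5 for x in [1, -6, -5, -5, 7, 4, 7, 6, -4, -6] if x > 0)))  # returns [1, 2, 4]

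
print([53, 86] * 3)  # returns [53, 86, 53, 86, 53, 86]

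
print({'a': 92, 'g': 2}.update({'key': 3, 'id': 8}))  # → None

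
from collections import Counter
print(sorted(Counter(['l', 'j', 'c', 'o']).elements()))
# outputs ['c', 'j', 'l', 'o']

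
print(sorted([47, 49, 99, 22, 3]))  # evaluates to [3, 22, 47, 49, 99]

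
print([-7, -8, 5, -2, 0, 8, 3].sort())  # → None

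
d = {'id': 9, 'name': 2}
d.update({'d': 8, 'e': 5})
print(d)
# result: {'id': 9, 'name': 2, 'd': 8, 'e': 5}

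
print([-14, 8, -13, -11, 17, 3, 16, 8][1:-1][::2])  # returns [8, -11, 3]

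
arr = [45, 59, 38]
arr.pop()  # 38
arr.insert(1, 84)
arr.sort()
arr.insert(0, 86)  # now [86, 45, 59, 84]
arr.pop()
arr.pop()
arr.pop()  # 45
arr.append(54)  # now [86, 54]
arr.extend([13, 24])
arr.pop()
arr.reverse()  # [13, 54, 86]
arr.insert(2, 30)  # [13, 54, 30, 86]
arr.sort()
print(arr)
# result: [13, 30, 54, 86]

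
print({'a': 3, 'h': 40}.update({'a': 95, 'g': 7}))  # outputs None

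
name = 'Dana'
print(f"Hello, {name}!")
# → Hello, Dana!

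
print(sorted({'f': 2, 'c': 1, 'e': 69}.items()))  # [('c', 1), ('e', 69), ('f', 2)]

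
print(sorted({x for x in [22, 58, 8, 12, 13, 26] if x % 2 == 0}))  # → [8, 12, 22, 26, 58]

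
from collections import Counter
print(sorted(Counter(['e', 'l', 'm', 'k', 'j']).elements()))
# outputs ['e', 'j', 'k', 'l', 'm']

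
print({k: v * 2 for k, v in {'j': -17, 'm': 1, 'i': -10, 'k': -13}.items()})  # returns {'j': -34, 'm': 2, 'i': -20, 'k': -26}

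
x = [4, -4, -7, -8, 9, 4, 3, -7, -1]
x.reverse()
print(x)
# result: [-1, -7, 3, 4, 9, -8, -7, -4, 4]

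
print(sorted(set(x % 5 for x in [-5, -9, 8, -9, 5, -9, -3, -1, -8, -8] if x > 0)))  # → [0, 3]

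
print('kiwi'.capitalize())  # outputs Kiwi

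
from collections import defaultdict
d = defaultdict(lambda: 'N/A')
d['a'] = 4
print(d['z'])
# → N/A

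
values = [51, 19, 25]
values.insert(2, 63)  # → [51, 19, 63, 25]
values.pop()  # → 25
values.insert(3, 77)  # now [51, 19, 63, 77]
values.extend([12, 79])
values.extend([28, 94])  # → [51, 19, 63, 77, 12, 79, 28, 94]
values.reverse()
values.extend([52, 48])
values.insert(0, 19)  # [19, 94, 28, 79, 12, 77, 63, 19, 51, 52, 48]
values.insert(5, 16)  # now [19, 94, 28, 79, 12, 16, 77, 63, 19, 51, 52, 48]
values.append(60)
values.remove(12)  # [19, 94, 28, 79, 16, 77, 63, 19, 51, 52, 48, 60]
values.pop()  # 60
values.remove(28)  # [19, 94, 79, 16, 77, 63, 19, 51, 52, 48]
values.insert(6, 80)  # [19, 94, 79, 16, 77, 63, 80, 19, 51, 52, 48]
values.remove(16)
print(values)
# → [19, 94, 79, 77, 63, 80, 19, 51, 52, 48]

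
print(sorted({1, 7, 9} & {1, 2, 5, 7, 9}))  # [1, 7, 9]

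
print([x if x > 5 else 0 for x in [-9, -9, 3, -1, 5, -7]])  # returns [0, 0, 0, 0, 0, 0]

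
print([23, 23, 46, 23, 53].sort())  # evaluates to None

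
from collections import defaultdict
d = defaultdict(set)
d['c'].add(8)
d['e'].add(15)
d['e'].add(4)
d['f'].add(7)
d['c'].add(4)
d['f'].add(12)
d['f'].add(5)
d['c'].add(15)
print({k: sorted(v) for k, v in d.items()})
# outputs {'c': [4, 8, 15], 'e': [4, 15], 'f': [5, 7, 12]}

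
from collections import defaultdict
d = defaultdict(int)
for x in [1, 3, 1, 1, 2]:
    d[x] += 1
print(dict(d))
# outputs {1: 3, 3: 1, 2: 1}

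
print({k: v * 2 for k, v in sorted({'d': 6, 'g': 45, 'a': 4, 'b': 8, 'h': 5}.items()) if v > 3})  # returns {'a': 8, 'b': 16, 'd': 12, 'g': 90, 'h': 10}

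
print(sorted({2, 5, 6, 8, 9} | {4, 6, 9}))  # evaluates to [2, 4, 5, 6, 8, 9]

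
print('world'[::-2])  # drw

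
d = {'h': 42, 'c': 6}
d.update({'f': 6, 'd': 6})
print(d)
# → {'h': 42, 'c': 6, 'f': 6, 'd': 6}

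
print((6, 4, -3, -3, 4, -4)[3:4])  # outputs (-3,)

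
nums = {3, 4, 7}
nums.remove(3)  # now {4, 7}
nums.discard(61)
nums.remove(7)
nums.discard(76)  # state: {4}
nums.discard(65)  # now {4}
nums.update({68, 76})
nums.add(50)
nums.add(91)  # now {4, 50, 68, 76, 91}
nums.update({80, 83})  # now {4, 50, 68, 76, 80, 83, 91}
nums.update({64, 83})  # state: {4, 50, 64, 68, 76, 80, 83, 91}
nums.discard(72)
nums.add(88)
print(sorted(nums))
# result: [4, 50, 64, 68, 76, 80, 83, 88, 91]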